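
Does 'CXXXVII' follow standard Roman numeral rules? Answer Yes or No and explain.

'CXXXVII': Check the rules: uses only the symbols I, V, X, L, C, D, M; no symbol is repeated more than three times in a row; V, L and D each appear at most once; no smaller symbol precedes a larger one (values never increase from left to right). Value: C (100) + X (10) + X (10) + X (10) + V (5) + I (1) + I (1) = 137. So it is a valid standard Roman numeral.

Yes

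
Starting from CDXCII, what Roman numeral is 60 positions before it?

CDXCII = 492
492 - 60 = 432

CDXXXII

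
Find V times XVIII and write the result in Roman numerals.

V = 5
XVIII = 18
5 × 18 = 90

XC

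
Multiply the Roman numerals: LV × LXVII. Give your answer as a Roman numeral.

LV = 55
LXVII = 67
55 × 67 = 3685

MMMDCLXXXV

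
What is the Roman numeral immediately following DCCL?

DCCL = 750, so the next integer is 750 + 1 = 751

DCCLI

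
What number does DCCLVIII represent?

DCCLVIII: D=500, C=100, C=100, L=50, V=5, I=1, I=1, I=1
500 + 100 + 100 + 50 + 5 + 1 + 1 + 1 = 758

758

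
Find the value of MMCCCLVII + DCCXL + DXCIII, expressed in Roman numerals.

MMCCCLVII = 2357, DCCXL = 740, DXCIII = 593
2357 + 740 = 3097
3097 + 593 = 3690

MMMDCXC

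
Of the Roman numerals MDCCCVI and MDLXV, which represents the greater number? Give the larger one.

MDCCCVI = 1806
MDLXV = 1565
1806 is larger

MDCCCVI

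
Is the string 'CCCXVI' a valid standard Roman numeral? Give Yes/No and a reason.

'CCCXVI': Check the rules: uses only the symbols I, V, X, L, C, D, M; no symbol is repeated more than three times in a row; V, L and D each appear at most once; no smaller symbol precedes a larger one (values never increase from left to right). Value: C (100) + C (100) + C (100) + X (10) + V (5) + I (1) = 316. So it is a valid standard Roman numeral.

Yes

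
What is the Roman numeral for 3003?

Convert 3003 to Roman numerals:
  3003 contains 3×1000 (MMM)
  3 contains 3×1 (III)

MMMIII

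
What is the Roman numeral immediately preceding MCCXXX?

MCCXXX = 1230; previous is 1229

MCCXXIX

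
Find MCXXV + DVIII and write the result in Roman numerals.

MCXXV = 1125
DVIII = 508
1125 + 508 = 1633

MDCXXXIII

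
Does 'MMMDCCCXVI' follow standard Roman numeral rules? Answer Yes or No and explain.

'MMMDCCCXVI': Check the rules: uses only the symbols I, V, X, L, C, D, M; no symbol is repeated more than three times in a row; V, L and D each appear at most once; no smaller symbol precedes a larger one (values never increase from left to right). Value: M (1000) + M (1000) + M (1000) + D (500) + C (100) + C (100) + C (100) + X (10) + V (5) + I (1) = 3816. So it is a valid standard Roman numeral.

Yes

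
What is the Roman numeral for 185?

Convert 185 to Roman numerals:
  185 contains 1×100 (C)
  85 contains 1×50 (L)
  35 contains 3×10 (XXX)
  5 contains 1×5 (V)

CLXXXV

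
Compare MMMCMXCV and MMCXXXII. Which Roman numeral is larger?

MMMCMXCV = 3995
MMCXXXII = 2132
3995 is larger

MMMCMXCV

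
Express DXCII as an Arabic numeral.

DXCII: D=500, XC=90, I=1, I=1
500 + 90 + 1 + 1 = 592

592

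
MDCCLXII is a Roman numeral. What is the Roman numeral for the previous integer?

MDCCLXII = 1762; previous is 1761

MDCCLXI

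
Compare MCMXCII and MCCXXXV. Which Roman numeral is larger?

MCMXCII = 1992
MCCXXXV = 1235
1992 is larger

MCMXCII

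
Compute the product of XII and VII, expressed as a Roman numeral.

XII = 12
VII = 7
12 × 7 = 84

LXXXIV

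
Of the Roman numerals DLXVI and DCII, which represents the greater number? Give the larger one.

DLXVI = 566
DCII = 602
602 is larger

DCII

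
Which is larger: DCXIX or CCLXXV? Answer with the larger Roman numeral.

DCXIX = 619
CCLXXV = 275
619 is larger

DCXIX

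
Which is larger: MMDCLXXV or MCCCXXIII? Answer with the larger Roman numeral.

MMDCLXXV = 2675
MCCCXXIII = 1323
2675 is larger

MMDCLXXV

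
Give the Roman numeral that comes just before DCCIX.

DCCIX = 709, so the previous integer is 709 - 1 = 708

DCCVIII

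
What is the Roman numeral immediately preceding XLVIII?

XLVIII = 48; previous is 47

XLVII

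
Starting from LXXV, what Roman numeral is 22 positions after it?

LXXV = 75
75 + 22 = 97

XCVII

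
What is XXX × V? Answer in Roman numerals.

XXX = 30
V = 5
30 × 5 = 150

CL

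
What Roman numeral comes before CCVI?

CCVI = 206; previous is 205

CCV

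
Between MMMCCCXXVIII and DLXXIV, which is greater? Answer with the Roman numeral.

MMMCCCXXVIII = 3328
DLXXIV = 574
3328 is larger

MMMCCCXXVIII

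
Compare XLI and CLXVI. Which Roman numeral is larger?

XLI = 41
CLXVI = 166
166 is larger

CLXVI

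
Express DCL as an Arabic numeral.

DCL: D=500, C=100, L=50
500 + 100 + 50 = 650

650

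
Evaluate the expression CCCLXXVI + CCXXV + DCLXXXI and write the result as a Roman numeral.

CCCLXXVI = 376, CCXXV = 225, DCLXXXI = 681
376 + 225 = 601
601 + 681 = 1282

MCCLXXXII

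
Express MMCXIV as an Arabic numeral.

MMCXIV: M=1000, M=1000, C=100, X=10, IV=4
1000 + 1000 + 100 + 10 + 4 = 2114

2114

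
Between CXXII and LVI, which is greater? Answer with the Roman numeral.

CXXII = 122
LVI = 56
122 is larger

CXXII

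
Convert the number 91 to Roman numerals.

Convert 91 to Roman numerals:
  91 contains 1×90 (XC)
  1 contains 1×1 (I)

XCI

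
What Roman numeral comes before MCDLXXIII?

MCDLXXIII = 1473; previous is 1472

MCDLXXII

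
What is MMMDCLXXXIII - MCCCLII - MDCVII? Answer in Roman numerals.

MMMDCLXXXIII = 3683, MCCCLII = 1352, MDCVII = 1607
3683 - 1352 = 2331
2331 - 1607 = 724

DCCXXIV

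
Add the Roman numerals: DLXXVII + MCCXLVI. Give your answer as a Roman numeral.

DLXXVII = 577
MCCXLVI = 1246
577 + 1246 = 1823

MDCCCXXIII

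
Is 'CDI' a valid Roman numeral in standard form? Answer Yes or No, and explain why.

'CDI': Check the rules: uses only the symbols I, V, X, L, C, D, M; no symbol is repeated more than three times in a row; V, L and D each appear at most once; the only place a smaller symbol precedes a larger one is the allowed subtractive pair CD, the symbol right after such a pair (if any) is smaller than the pair's first symbol, and otherwise the values never increase from left to right. Value: CD (400) + I (1) = 401. So it is a valid standard Roman numeral.

Yes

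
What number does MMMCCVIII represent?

MMMCCVIII: M=1000, M=1000, M=1000, C=100, C=100, V=5, I=1, I=1, I=1
1000 + 1000 + 1000 + 100 + 100 + 5 + 1 + 1 + 1 = 3208

3208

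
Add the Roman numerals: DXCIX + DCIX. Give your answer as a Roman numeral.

DXCIX = 599
DCIX = 609
599 + 609 = 1208

MCCVIII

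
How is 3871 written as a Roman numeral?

Convert 3871 to Roman numerals:
  3871 contains 3×1000 (MMM)
  871 contains 1×500 (D)
  371 contains 3×100 (CCC)
  71 contains 1×50 (L)
  21 contains 2×10 (XX)
  1 contains 1×1 (I)

MMMDCCCLXXI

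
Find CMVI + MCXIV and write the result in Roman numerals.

CMVI = 906
MCXIV = 1114
906 + 1114 = 2020

MMXX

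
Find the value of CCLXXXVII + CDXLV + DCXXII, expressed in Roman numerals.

CCLXXXVII = 287, CDXLV = 445, DCXXII = 622
287 + 445 = 732
732 + 622 = 1354

MCCCLIV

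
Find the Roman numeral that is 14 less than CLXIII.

CLXIII = 163
163 - 14 = 149

CXLIX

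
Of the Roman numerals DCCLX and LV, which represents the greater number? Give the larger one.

DCCLX = 760
LV = 55
760 is larger

DCCLX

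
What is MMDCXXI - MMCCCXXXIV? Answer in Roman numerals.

MMDCXXI = 2621
MMCCCXXXIV = 2334
2621 - 2334 = 287

CCLXXXVII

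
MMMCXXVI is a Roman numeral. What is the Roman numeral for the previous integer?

MMMCXXVI = 3126; previous is 3125

MMMCXXV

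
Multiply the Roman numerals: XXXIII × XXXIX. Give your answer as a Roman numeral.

XXXIII = 33
XXXIX = 39
33 × 39 = 1287

MCCLXXXVII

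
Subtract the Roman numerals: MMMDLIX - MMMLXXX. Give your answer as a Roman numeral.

MMMDLIX = 3559
MMMLXXX = 3080
3559 - 3080 = 479

CDLXXIX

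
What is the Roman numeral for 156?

Convert 156 to Roman numerals:
  156 contains 1×100 (C)
  56 contains 1×50 (L)
  6 contains 1×5 (V)
  1 contains 1×1 (I)

CLVI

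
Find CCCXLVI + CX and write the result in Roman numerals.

CCCXLVI = 346
CX = 110
346 + 110 = 456

CDLVI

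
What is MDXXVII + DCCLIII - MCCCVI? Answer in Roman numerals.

MDXXVII = 1527, DCCLIII = 753, MCCCVI = 1306
1527 + 753 = 2280
2280 - 1306 = 974

CMLXXIV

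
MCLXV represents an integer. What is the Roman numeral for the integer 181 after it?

MCLXV = 1165
1165 + 181 = 1346

MCCCXLVI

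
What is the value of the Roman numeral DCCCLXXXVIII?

DCCCLXXXVIII: D=500, C=100, C=100, C=100, L=50, X=10, X=10, X=10, V=5, I=1, I=1, I=1
500 + 100 + 100 + 100 + 50 + 10 + 10 + 10 + 5 + 1 + 1 + 1 = 888

888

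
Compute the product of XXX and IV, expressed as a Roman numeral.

XXX = 30
IV = 4
30 × 4 = 120

CXX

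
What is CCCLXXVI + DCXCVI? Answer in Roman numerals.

CCCLXXVI = 376
DCXCVI = 696
376 + 696 = 1072

MLXXII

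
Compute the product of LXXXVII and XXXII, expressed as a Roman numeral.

LXXXVII = 87
XXXII = 32
87 × 32 = 2784

MMDCCLXXXIV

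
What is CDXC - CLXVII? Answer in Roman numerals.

CDXC = 490
CLXVII = 167
490 - 167 = 323

CCCXXIII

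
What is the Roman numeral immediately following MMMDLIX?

MMMDLIX = 3559; next is 3560

MMMDLX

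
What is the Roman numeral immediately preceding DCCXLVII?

DCCXLVII = 747, so the previous integer is 747 - 1 = 746

DCCXLVI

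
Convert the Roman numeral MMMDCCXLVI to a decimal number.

MMMDCCXLVI: M=1000, M=1000, M=1000, D=500, C=100, C=100, XL=40, V=5, I=1
1000 + 1000 + 1000 + 500 + 100 + 100 + 40 + 5 + 1 = 3746

3746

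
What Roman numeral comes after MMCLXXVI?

MMCLXXVI = 2176; next is 2177

MMCLXXVII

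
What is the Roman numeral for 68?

Convert 68 to Roman numerals:
  68 contains 1×50 (L)
  18 contains 1×10 (X)
  8 contains 1×5 (V)
  3 contains 3×1 (III)

LXVIII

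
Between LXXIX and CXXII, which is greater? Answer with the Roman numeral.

LXXIX = 79
CXXII = 122
122 is larger

CXXII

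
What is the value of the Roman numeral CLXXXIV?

CLXXXIV: C=100, L=50, X=10, X=10, X=10, IV=4
100 + 50 + 10 + 10 + 10 + 4 = 184

184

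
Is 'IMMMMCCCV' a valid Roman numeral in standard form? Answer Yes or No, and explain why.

'IMMMMCCCV': More than 3 consecutive M's

No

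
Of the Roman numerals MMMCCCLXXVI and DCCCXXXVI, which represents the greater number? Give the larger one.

MMMCCCLXXVI = 3376
DCCCXXXVI = 836
3376 is larger

MMMCCCLXXVI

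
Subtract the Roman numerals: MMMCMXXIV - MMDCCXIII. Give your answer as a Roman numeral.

MMMCMXXIV = 3924
MMDCCXIII = 2713
3924 - 2713 = 1211

MCCXI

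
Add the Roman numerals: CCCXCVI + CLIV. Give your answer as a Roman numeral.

CCCXCVI = 396
CLIV = 154
396 + 154 = 550

DL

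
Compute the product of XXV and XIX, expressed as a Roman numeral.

XXV = 25
XIX = 19
25 × 19 = 475

CDLXXV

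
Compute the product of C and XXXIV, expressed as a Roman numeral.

C = 100
XXXIV = 34
100 × 34 = 3400

MMMCD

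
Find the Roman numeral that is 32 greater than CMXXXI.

CMXXXI = 931
931 + 32 = 963

CMLXIII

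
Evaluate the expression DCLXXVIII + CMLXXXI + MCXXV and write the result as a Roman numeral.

DCLXXVIII = 678, CMLXXXI = 981, MCXXV = 1125
678 + 981 = 1659
1659 + 1125 = 2784

MMDCCLXXXIV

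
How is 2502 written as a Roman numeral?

Convert 2502 to Roman numerals:
  2502 contains 2×1000 (MM)
  502 contains 1×500 (D)
  2 contains 2×1 (II)

MMDII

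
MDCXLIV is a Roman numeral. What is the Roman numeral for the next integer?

MDCXLIV = 1644, so the next integer is 1644 + 1 = 1645

MDCXLV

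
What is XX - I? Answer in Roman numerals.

XX = 20
I = 1
20 - 1 = 19

XIX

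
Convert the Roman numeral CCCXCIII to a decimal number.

CCCXCIII: C=100, C=100, C=100, XC=90, I=1, I=1, I=1
100 + 100 + 100 + 90 + 1 + 1 + 1 = 393

393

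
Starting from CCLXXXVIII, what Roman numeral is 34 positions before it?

CCLXXXVIII = 288
288 - 34 = 254

CCLIV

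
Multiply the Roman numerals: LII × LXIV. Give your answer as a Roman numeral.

LII = 52
LXIV = 64
52 × 64 = 3328

MMMCCCXXVIII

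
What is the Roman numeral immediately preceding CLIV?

CLIV = 154; previous is 153

CLIII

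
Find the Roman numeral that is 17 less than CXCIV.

CXCIV = 194
194 - 17 = 177

CLXXVII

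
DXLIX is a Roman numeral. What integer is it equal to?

DXLIX: D=500, XL=40, IX=9
500 + 40 + 9 = 549

549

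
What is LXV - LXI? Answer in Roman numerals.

LXV = 65
LXI = 61
65 - 61 = 4

IV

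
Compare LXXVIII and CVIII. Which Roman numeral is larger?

LXXVIII = 78
CVIII = 108
108 is larger

CVIII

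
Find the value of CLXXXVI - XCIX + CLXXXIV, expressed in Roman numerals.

CLXXXVI = 186, XCIX = 99, CLXXXIV = 184
186 - 99 = 87
87 + 184 = 271

CCLXXI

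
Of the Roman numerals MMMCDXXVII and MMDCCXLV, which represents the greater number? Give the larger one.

MMMCDXXVII = 3427
MMDCCXLV = 2745
3427 is larger

MMMCDXXVII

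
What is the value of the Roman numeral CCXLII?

CCXLII: C=100, C=100, XL=40, I=1, I=1
100 + 100 + 40 + 1 + 1 = 242

242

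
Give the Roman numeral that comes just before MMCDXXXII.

MMCDXXXII = 2432, so the previous integer is 2432 - 1 = 2431

MMCDXXXI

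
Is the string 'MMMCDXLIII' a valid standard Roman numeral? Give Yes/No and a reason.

'MMMCDXLIII': Check the rules: uses only the symbols I, V, X, L, C, D, M; no symbol is repeated more than three times in a row; V, L and D each appear at most once; the only places a smaller symbol precedes a larger one are the allowed subtractive pairs CD, XL, the symbol right after such a pair (if any) is smaller than the pair's first symbol, and otherwise the values never increase from left to right. Value: M (1000) + M (1000) + M (1000) + CD (400) + XL (40) + I (1) + I (1) + I (1) = 3443. So it is a valid standard Roman numeral.

Yes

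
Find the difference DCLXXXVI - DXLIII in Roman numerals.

DCLXXXVI = 686
DXLIII = 543
686 - 543 = 143

CXLIII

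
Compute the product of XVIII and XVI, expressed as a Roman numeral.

XVIII = 18
XVI = 16
18 × 16 = 288

CCLXXXVIII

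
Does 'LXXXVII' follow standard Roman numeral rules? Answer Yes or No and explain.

'LXXXVII': Check the rules: uses only the symbols I, V, X, L, C, D, M; no symbol is repeated more than three times in a row; V, L and D each appear at most once; no smaller symbol precedes a larger one (values never increase from left to right). Value: L (50) + X (10) + X (10) + X (10) + V (5) + I (1) + I (1) = 87. So it is a valid standard Roman numeral.

Yes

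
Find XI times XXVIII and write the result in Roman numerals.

XI = 11
XXVIII = 28
11 × 28 = 308

CCCVIII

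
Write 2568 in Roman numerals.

Convert 2568 to Roman numerals:
  2568 contains 2×1000 (MM)
  568 contains 1×500 (D)
  68 contains 1×50 (L)
  18 contains 1×10 (X)
  8 contains 1×5 (V)
  3 contains 3×1 (III)

MMDLXVIII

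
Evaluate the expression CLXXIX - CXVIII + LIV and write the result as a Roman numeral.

CLXXIX = 179, CXVIII = 118, LIV = 54
179 - 118 = 61
61 + 54 = 115

CXV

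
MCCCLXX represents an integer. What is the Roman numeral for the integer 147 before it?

MCCCLXX = 1370
1370 - 147 = 1223

MCCXXIII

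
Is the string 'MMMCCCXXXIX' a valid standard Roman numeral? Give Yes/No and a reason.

'MMMCCCXXXIX': Check the rules: uses only the symbols I, V, X, L, C, D, M; no symbol is repeated more than three times in a row; V, L and D each appear at most once; the only place a smaller symbol precedes a larger one is the allowed subtractive pair IX, the symbol right after such a pair (if any) is smaller than the pair's first symbol, and otherwise the values never increase from left to right. Value: M (1000) + M (1000) + M (1000) + C (100) + C (100) + C (100) + X (10) + X (10) + X (10) + IX (9) = 3339. So it is a valid standard Roman numeral.

Yes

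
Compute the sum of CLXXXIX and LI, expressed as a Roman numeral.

CLXXXIX = 189
LI = 51
189 + 51 = 240

CCXL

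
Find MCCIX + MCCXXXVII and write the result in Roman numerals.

MCCIX = 1209
MCCXXXVII = 1237
1209 + 1237 = 2446

MMCDXLVI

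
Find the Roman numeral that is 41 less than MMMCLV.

MMMCLV = 3155
3155 - 41 = 3114

MMMCXIV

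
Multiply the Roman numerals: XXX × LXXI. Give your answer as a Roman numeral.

XXX = 30
LXXI = 71
30 × 71 = 2130

MMCXXX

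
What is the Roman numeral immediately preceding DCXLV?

DCXLV = 645, so the previous integer is 645 - 1 = 644

DCXLIV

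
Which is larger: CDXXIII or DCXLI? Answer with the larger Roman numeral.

CDXXIII = 423
DCXLI = 641
641 is larger

DCXLI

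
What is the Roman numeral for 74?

Convert 74 to Roman numerals:
  74 contains 1×50 (L)
  24 contains 2×10 (XX)
  4 contains 1×4 (IV)

LXXIV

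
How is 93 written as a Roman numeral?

Convert 93 to Roman numerals:
  93 contains 1×90 (XC)
  3 contains 3×1 (III)

XCIII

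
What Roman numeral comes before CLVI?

CLVI = 156; previous is 155

CLV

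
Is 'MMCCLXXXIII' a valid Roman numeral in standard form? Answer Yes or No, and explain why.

'MMCCLXXXIII': Check the rules: uses only the symbols I, V, X, L, C, D, M; no symbol is repeated more than three times in a row; V, L and D each appear at most once; no smaller symbol precedes a larger one (values never increase from left to right). Value: M (1000) + M (1000) + C (100) + C (100) + L (50) + X (10) + X (10) + X (10) + I (1) + I (1) + I (1) = 2283. So it is a valid standard Roman numeral.

Yes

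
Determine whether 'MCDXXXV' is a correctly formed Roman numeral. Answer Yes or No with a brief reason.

'MCDXXXV': Check the rules: uses only the symbols I, V, X, L, C, D, M; no symbol is repeated more than three times in a row; V, L and D each appear at most once; the only place a smaller symbol precedes a larger one is the allowed subtractive pair CD, the symbol right after such a pair (if any) is smaller than the pair's first symbol, and otherwise the values never increase from left to right. Value: M (1000) + CD (400) + X (10) + X (10) + X (10) + V (5) = 1435. So it is a valid standard Roman numeral.

Yes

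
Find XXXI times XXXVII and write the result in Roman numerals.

XXXI = 31
XXXVII = 37
31 × 37 = 1147

MCXLVII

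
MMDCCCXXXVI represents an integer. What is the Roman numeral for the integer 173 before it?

MMDCCCXXXVI = 2836
2836 - 173 = 2663

MMDCLXIII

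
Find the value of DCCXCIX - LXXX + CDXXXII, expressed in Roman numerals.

DCCXCIX = 799, LXXX = 80, CDXXXII = 432
799 - 80 = 719
719 + 432 = 1151

MCLI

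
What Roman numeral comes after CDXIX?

CDXIX = 419, so the next integer is 419 + 1 = 420

CDXX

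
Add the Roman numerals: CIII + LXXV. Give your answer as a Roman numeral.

CIII = 103
LXXV = 75
103 + 75 = 178

CLXXVIII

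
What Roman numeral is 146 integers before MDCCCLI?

MDCCCLI = 1851
1851 - 146 = 1705

MDCCV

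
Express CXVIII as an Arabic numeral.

CXVIII: C=100, X=10, V=5, I=1, I=1, I=1
100 + 10 + 5 + 1 + 1 + 1 = 118

118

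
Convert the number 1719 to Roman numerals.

Convert 1719 to Roman numerals:
  1719 contains 1×1000 (M)
  719 contains 1×500 (D)
  219 contains 2×100 (CC)
  19 contains 1×10 (X)
  9 contains 1×9 (IX)

MDCCXIX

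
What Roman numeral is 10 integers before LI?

LI = 51
51 - 10 = 41

XLI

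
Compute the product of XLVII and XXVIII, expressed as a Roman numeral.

XLVII = 47
XXVIII = 28
47 × 28 = 1316

MCCCXVI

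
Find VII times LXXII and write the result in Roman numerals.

VII = 7
LXXII = 72
7 × 72 = 504

DIV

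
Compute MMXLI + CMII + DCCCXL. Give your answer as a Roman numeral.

MMXLI = 2041, CMII = 902, DCCCXL = 840
2041 + 902 = 2943
2943 + 840 = 3783

MMMDCCLXXXIII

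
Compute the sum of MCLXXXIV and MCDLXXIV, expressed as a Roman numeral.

MCLXXXIV = 1184
MCDLXXIV = 1474
1184 + 1474 = 2658

MMDCLVIII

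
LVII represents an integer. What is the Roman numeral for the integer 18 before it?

LVII = 57
57 - 18 = 39

XXXIX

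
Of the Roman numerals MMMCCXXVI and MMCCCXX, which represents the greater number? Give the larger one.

MMMCCXXVI = 3226
MMCCCXX = 2320
3226 is larger

MMMCCXXVI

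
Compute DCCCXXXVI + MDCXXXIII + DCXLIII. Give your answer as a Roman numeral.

DCCCXXXVI = 836, MDCXXXIII = 1633, DCXLIII = 643
836 + 1633 = 2469
2469 + 643 = 3112

MMMCXII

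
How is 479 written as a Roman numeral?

Convert 479 to Roman numerals:
  479 contains 1×400 (CD)
  79 contains 1×50 (L)
  29 contains 2×10 (XX)
  9 contains 1×9 (IX)

CDLXXIX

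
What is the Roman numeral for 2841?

Convert 2841 to Roman numerals:
  2841 contains 2×1000 (MM)
  841 contains 1×500 (D)
  341 contains 3×100 (CCC)
  41 contains 1×40 (XL)
  1 contains 1×1 (I)

MMDCCCXLI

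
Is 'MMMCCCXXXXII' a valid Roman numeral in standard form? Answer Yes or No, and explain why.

'MMMCCCXXXXII': More than 3 consecutive X's

No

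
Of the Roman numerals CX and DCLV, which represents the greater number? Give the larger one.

CX = 110
DCLV = 655
655 is larger

DCLV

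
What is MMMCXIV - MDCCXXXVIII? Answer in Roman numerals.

MMMCXIV = 3114
MDCCXXXVIII = 1738
3114 - 1738 = 1376

MCCCLXXVI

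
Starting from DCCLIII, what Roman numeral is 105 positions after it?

DCCLIII = 753
753 + 105 = 858

DCCCLVIII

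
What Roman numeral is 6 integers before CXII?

CXII = 112
112 - 6 = 106

CVI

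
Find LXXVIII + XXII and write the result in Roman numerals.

LXXVIII = 78
XXII = 22
78 + 22 = 100

C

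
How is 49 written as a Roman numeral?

Convert 49 to Roman numerals:
  49 contains 1×40 (XL)
  9 contains 1×9 (IX)

XLIX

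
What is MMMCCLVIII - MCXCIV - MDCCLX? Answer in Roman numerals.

MMMCCLVIII = 3258, MCXCIV = 1194, MDCCLX = 1760
3258 - 1194 = 2064
2064 - 1760 = 304

CCCIV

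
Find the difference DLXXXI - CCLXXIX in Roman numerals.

DLXXXI = 581
CCLXXIX = 279
581 - 279 = 302

CCCII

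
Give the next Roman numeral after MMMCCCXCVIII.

MMMCCCXCVIII = 3398, so the next integer is 3398 + 1 = 3399

MMMCCCXCIX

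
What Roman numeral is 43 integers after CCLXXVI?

CCLXXVI = 276
276 + 43 = 319

CCCXIX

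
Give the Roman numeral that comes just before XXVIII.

XXVIII = 28; previous is 27

XXVII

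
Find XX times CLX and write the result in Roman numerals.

XX = 20
CLX = 160
20 × 160 = 3200

MMMCC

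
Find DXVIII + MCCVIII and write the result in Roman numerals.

DXVIII = 518
MCCVIII = 1208
518 + 1208 = 1726

MDCCXXVI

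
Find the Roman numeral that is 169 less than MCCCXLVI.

MCCCXLVI = 1346
1346 - 169 = 1177

MCLXXVII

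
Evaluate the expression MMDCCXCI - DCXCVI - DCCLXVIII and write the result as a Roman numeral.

MMDCCXCI = 2791, DCXCVI = 696, DCCLXVIII = 768
2791 - 696 = 2095
2095 - 768 = 1327

MCCCXXVII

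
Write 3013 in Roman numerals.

Convert 3013 to Roman numerals:
  3013 contains 3×1000 (MMM)
  13 contains 1×10 (X)
  3 contains 3×1 (III)

MMMXIII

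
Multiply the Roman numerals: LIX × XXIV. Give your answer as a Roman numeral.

LIX = 59
XXIV = 24
59 × 24 = 1416

MCDXVI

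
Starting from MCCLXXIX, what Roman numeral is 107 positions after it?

MCCLXXIX = 1279
1279 + 107 = 1386

MCCCLXXXVI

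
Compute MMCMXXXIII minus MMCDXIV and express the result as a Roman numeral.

MMCMXXXIII = 2933
MMCDXIV = 2414
2933 - 2414 = 519

DXIX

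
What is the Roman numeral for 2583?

Convert 2583 to Roman numerals:
  2583 contains 2×1000 (MM)
  583 contains 1×500 (D)
  83 contains 1×50 (L)
  33 contains 3×10 (XXX)
  3 contains 3×1 (III)

MMDLXXXIII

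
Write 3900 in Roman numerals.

Convert 3900 to Roman numerals:
  3900 contains 3×1000 (MMM)
  900 contains 1×900 (CM)

MMMCM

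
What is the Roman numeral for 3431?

Convert 3431 to Roman numerals:
  3431 contains 3×1000 (MMM)
  431 contains 1×400 (CD)
  31 contains 3×10 (XXX)
  1 contains 1×1 (I)

MMMCDXXXI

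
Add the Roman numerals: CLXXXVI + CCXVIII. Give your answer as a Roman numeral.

CLXXXVI = 186
CCXVIII = 218
186 + 218 = 404

CDIV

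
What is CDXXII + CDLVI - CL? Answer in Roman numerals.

CDXXII = 422, CDLVI = 456, CL = 150
422 + 456 = 878
878 - 150 = 728

DCCXXVIII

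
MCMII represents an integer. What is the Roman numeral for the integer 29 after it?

MCMII = 1902
1902 + 29 = 1931

MCMXXXI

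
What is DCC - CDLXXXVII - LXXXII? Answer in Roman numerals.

DCC = 700, CDLXXXVII = 487, LXXXII = 82
700 - 487 = 213
213 - 82 = 131

CXXXI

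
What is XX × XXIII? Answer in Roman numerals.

XX = 20
XXIII = 23
20 × 23 = 460

CDLX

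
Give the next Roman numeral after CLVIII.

CLVIII = 158, so the next integer is 158 + 1 = 159

CLIX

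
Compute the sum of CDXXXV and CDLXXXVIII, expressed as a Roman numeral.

CDXXXV = 435
CDLXXXVIII = 488
435 + 488 = 923

CMXXIII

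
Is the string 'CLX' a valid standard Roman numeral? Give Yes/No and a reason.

'CLX': Check the rules: uses only the symbols I, V, X, L, C, D, M; no symbol is repeated more than three times in a row; V, L and D each appear at most once; no smaller symbol precedes a larger one (values never increase from left to right). Value: C (100) + L (50) + X (10) = 160. So it is a valid standard Roman numeral.

Yes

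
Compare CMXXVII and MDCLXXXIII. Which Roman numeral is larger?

CMXXVII = 927
MDCLXXXIII = 1683
1683 is larger

MDCLXXXIII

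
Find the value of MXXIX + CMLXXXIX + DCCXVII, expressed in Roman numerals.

MXXIX = 1029, CMLXXXIX = 989, DCCXVII = 717
1029 + 989 = 2018
2018 + 717 = 2735

MMDCCXXXV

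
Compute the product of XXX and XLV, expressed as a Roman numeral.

XXX = 30
XLV = 45
30 × 45 = 1350

MCCCL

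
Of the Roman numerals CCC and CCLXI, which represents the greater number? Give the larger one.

CCC = 300
CCLXI = 261
300 is larger

CCC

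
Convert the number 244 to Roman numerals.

Convert 244 to Roman numerals:
  244 contains 2×100 (CC)
  44 contains 1×40 (XL)
  4 contains 1×4 (IV)

CCXLIV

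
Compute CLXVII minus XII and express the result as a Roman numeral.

CLXVII = 167
XII = 12
167 - 12 = 155

CLV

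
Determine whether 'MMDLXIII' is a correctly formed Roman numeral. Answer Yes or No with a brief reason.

'MMDLXIII': Check the rules: uses only the symbols I, V, X, L, C, D, M; no symbol is repeated more than three times in a row; V, L and D each appear at most once; no smaller symbol precedes a larger one (values never increase from left to right). Value: M (1000) + M (1000) + D (500) + L (50) + X (10) + I (1) + I (1) + I (1) = 2563. So it is a valid standard Roman numeral.

Yes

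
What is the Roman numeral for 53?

Convert 53 to Roman numerals:
  53 contains 1×50 (L)
  3 contains 3×1 (III)

LIII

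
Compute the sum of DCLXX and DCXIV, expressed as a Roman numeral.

DCLXX = 670
DCXIV = 614
670 + 614 = 1284

MCCLXXXIV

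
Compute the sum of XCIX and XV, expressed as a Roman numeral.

XCIX = 99
XV = 15
99 + 15 = 114

CXIV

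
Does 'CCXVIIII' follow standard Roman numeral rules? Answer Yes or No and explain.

'CCXVIIII': More than 3 consecutive I's

No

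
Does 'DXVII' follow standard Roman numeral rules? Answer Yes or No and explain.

'DXVII': Check the rules: uses only the symbols I, V, X, L, C, D, M; no symbol is repeated more than three times in a row; V, L and D each appear at most once; no smaller symbol precedes a larger one (values never increase from left to right). Value: D (500) + X (10) + V (5) + I (1) + I (1) = 517. So it is a valid standard Roman numeral.

Yes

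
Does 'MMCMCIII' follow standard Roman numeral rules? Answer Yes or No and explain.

'MMCMCIII': C cannot come right after the subtractive pair CM: once C is subtracted in CM, the next symbol must be smaller than C

No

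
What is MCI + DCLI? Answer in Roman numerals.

MCI = 1101
DCLI = 651
1101 + 651 = 1752

MDCCLII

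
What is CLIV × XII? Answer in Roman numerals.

CLIV = 154
XII = 12
154 × 12 = 1848

MDCCCXLVIII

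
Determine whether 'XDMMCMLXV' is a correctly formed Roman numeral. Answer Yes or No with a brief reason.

'XDMMCMLXV': Invalid subtractive combination: XD

No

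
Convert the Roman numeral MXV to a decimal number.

MXV: M=1000, X=10, V=5
1000 + 10 + 5 = 1015

1015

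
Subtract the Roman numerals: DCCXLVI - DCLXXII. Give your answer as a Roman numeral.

DCCXLVI = 746
DCLXXII = 672
746 - 672 = 74

LXXIV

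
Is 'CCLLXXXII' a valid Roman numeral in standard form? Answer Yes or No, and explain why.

'CCLLXXXII': L should not appear more than once

No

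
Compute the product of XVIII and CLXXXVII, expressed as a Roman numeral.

XVIII = 18
CLXXXVII = 187
18 × 187 = 3366

MMMCCCLXVI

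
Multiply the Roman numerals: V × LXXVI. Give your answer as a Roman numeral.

V = 5
LXXVI = 76
5 × 76 = 380

CCCLXXX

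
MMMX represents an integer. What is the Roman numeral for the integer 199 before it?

MMMX = 3010
3010 - 199 = 2811

MMDCCCXI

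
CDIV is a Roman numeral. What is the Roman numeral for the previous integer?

CDIV = 404; previous is 403

CDIII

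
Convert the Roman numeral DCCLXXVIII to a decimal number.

DCCLXXVIII: D=500, C=100, C=100, L=50, X=10, X=10, V=5, I=1, I=1, I=1
500 + 100 + 100 + 50 + 10 + 10 + 5 + 1 + 1 + 1 = 778

778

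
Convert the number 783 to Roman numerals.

Convert 783 to Roman numerals:
  783 contains 1×500 (D)
  283 contains 2×100 (CC)
  83 contains 1×50 (L)
  33 contains 3×10 (XXX)
  3 contains 3×1 (III)

DCCLXXXIII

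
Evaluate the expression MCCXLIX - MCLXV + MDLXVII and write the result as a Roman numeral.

MCCXLIX = 1249, MCLXV = 1165, MDLXVII = 1567
1249 - 1165 = 84
84 + 1567 = 1651

MDCLI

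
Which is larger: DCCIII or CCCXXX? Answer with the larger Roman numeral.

DCCIII = 703
CCCXXX = 330
703 is larger

DCCIII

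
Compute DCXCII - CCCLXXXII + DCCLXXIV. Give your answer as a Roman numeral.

DCXCII = 692, CCCLXXXII = 382, DCCLXXIV = 774
692 - 382 = 310
310 + 774 = 1084

MLXXXIV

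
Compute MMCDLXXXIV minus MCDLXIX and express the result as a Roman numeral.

MMCDLXXXIV = 2484
MCDLXIX = 1469
2484 - 1469 = 1015

MXV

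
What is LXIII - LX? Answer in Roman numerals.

LXIII = 63
LX = 60
63 - 60 = 3

III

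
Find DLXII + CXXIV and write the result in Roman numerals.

DLXII = 562
CXXIV = 124
562 + 124 = 686

DCLXXXVI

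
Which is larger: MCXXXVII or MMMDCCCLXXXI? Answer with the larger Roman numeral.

MCXXXVII = 1137
MMMDCCCLXXXI = 3881
3881 is larger

MMMDCCCLXXXI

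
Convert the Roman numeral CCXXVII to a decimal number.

CCXXVII: C=100, C=100, X=10, X=10, V=5, I=1, I=1
100 + 100 + 10 + 10 + 5 + 1 + 1 = 227

227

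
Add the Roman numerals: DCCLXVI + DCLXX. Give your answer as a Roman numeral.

DCCLXVI = 766
DCLXX = 670
766 + 670 = 1436

MCDXXXVI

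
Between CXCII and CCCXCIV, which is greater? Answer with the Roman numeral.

CXCII = 192
CCCXCIV = 394
394 is larger

CCCXCIV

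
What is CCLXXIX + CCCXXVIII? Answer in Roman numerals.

CCLXXIX = 279
CCCXXVIII = 328
279 + 328 = 607

DCVII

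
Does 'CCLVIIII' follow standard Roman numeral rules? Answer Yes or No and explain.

'CCLVIIII': More than 3 consecutive I's

No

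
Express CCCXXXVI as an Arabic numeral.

CCCXXXVI: C=100, C=100, C=100, X=10, X=10, X=10, V=5, I=1
100 + 100 + 100 + 10 + 10 + 10 + 5 + 1 = 336

336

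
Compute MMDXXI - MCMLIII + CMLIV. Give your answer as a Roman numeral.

MMDXXI = 2521, MCMLIII = 1953, CMLIV = 954
2521 - 1953 = 568
568 + 954 = 1522

MDXXII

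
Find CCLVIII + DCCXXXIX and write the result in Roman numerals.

CCLVIII = 258
DCCXXXIX = 739
258 + 739 = 997

CMXCVII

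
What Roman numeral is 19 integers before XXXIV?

XXXIV = 34
34 - 19 = 15

XV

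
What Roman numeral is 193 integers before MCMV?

MCMV = 1905
1905 - 193 = 1712

MDCCXII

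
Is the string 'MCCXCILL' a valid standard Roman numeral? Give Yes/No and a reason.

'MCCXCILL': L should not appear more than once

No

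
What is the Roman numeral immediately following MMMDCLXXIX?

MMMDCLXXIX = 3679, so the next integer is 3679 + 1 = 3680

MMMDCLXXX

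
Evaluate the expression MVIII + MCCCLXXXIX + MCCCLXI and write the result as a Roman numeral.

MVIII = 1008, MCCCLXXXIX = 1389, MCCCLXI = 1361
1008 + 1389 = 2397
2397 + 1361 = 3758

MMMDCCLVIII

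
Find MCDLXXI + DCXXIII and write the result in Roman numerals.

MCDLXXI = 1471
DCXXIII = 623
1471 + 623 = 2094

MMXCIV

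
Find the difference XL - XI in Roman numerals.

XL = 40
XI = 11
40 - 11 = 29

XXIX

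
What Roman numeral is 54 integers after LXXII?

LXXII = 72
72 + 54 = 126

CXXVI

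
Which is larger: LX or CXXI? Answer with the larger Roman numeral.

LX = 60
CXXI = 121
121 is larger

CXXI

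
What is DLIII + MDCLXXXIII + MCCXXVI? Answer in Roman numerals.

DLIII = 553, MDCLXXXIII = 1683, MCCXXVI = 1226
553 + 1683 = 2236
2236 + 1226 = 3462

MMMCDLXII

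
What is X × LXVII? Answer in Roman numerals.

X = 10
LXVII = 67
10 × 67 = 670

DCLXX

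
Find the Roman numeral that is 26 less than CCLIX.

CCLIX = 259
259 - 26 = 233

CCXXXIII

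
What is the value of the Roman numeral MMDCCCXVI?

MMDCCCXVI: M=1000, M=1000, D=500, C=100, C=100, C=100, X=10, V=5, I=1
1000 + 1000 + 500 + 100 + 100 + 100 + 10 + 5 + 1 = 2816

2816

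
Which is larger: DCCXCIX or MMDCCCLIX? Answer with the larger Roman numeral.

DCCXCIX = 799
MMDCCCLIX = 2859
2859 is larger

MMDCCCLIX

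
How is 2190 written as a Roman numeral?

Convert 2190 to Roman numerals:
  2190 contains 2×1000 (MM)
  190 contains 1×100 (C)
  90 contains 1×90 (XC)

MMCXC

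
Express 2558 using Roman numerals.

Convert 2558 to Roman numerals:
  2558 contains 2×1000 (MM)
  558 contains 1×500 (D)
  58 contains 1×50 (L)
  8 contains 1×5 (V)
  3 contains 3×1 (III)

MMDLVIII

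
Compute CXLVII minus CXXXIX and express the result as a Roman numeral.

CXLVII = 147
CXXXIX = 139
147 - 139 = 8

VIII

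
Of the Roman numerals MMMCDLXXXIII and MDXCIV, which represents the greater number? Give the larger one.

MMMCDLXXXIII = 3483
MDXCIV = 1594
3483 is larger

MMMCDLXXXIII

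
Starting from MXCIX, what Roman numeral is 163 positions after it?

MXCIX = 1099
1099 + 163 = 1262

MCCLXII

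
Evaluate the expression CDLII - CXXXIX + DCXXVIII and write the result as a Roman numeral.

CDLII = 452, CXXXIX = 139, DCXXVIII = 628
452 - 139 = 313
313 + 628 = 941

CMXLI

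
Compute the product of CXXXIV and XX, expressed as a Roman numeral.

CXXXIV = 134
XX = 20
134 × 20 = 2680

MMDCLXXX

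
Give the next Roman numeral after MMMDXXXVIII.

MMMDXXXVIII = 3538; next is 3539

MMMDXXXIX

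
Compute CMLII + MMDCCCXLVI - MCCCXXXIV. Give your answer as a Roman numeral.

CMLII = 952, MMDCCCXLVI = 2846, MCCCXXXIV = 1334
952 + 2846 = 3798
3798 - 1334 = 2464

MMCDLXIV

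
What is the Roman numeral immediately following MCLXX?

MCLXX = 1170; next is 1171

MCLXXI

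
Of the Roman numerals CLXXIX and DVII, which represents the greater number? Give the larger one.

CLXXIX = 179
DVII = 507
507 is larger

DVII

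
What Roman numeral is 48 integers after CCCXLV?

CCCXLV = 345
345 + 48 = 393

CCCXCIII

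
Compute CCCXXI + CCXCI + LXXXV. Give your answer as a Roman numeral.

CCCXXI = 321, CCXCI = 291, LXXXV = 85
321 + 291 = 612
612 + 85 = 697

DCXCVII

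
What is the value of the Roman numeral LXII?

LXII: L=50, X=10, I=1, I=1
50 + 10 + 1 + 1 = 62

62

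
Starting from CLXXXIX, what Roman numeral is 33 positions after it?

CLXXXIX = 189
189 + 33 = 222

CCXXII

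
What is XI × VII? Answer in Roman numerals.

XI = 11
VII = 7
11 × 7 = 77

LXXVII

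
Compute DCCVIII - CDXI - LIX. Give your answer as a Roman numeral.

DCCVIII = 708, CDXI = 411, LIX = 59
708 - 411 = 297
297 - 59 = 238

CCXXXVIII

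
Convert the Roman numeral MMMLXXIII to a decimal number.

MMMLXXIII: M=1000, M=1000, M=1000, L=50, X=10, X=10, I=1, I=1, I=1
1000 + 1000 + 1000 + 50 + 10 + 10 + 1 + 1 + 1 = 3073

3073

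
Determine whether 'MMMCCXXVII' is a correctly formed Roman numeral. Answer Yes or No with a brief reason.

'MMMCCXXVII': Check the rules: uses only the symbols I, V, X, L, C, D, M; no symbol is repeated more than three times in a row; V, L and D each appear at most once; no smaller symbol precedes a larger one (values never increase from left to right). Value: M (1000) + M (1000) + M (1000) + C (100) + C (100) + X (10) + X (10) + V (5) + I (1) + I (1) = 3227. So it is a valid standard Roman numeral.

Yes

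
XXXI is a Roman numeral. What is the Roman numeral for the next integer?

XXXI = 31, so the next integer is 31 + 1 = 32

XXXII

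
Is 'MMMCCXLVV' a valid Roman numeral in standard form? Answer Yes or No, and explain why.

'MMMCCXLVV': V should not appear more than once

No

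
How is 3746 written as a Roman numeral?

Convert 3746 to Roman numerals:
  3746 contains 3×1000 (MMM)
  746 contains 1×500 (D)
  246 contains 2×100 (CC)
  46 contains 1×40 (XL)
  6 contains 1×5 (V)
  1 contains 1×1 (I)

MMMDCCXLVI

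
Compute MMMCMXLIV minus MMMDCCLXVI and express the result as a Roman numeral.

MMMCMXLIV = 3944
MMMDCCLXVI = 3766
3944 - 3766 = 178

CLXXVIII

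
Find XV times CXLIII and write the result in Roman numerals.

XV = 15
CXLIII = 143
15 × 143 = 2145

MMCXLV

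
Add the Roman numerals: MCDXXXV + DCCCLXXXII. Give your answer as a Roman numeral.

MCDXXXV = 1435
DCCCLXXXII = 882
1435 + 882 = 2317

MMCCCXVII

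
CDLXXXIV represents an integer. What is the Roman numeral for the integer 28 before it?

CDLXXXIV = 484
484 - 28 = 456

CDLVI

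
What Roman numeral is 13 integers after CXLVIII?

CXLVIII = 148
148 + 13 = 161

CLXI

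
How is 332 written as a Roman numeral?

Convert 332 to Roman numerals:
  332 contains 3×100 (CCC)
  32 contains 3×10 (XXX)
  2 contains 2×1 (II)

CCCXXXII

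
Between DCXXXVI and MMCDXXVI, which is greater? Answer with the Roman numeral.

DCXXXVI = 636
MMCDXXVI = 2426
2426 is larger

MMCDXXVI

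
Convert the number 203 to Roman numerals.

Convert 203 to Roman numerals:
  203 contains 2×100 (CC)
  3 contains 3×1 (III)

CCIII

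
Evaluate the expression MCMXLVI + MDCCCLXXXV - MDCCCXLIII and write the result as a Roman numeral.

MCMXLVI = 1946, MDCCCLXXXV = 1885, MDCCCXLIII = 1843
1946 + 1885 = 3831
3831 - 1843 = 1988

MCMLXXXVIII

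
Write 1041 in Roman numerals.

Convert 1041 to Roman numerals:
  1041 contains 1×1000 (M)
  41 contains 1×40 (XL)
  1 contains 1×1 (I)

MXLI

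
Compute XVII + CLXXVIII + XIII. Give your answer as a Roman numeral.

XVII = 17, CLXXVIII = 178, XIII = 13
17 + 178 = 195
195 + 13 = 208

CCVIII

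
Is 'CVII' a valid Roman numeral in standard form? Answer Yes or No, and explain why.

'CVII': Check the rules: uses only the symbols I, V, X, L, C, D, M; no symbol is repeated more than three times in a row; V, L and D each appear at most once; no smaller symbol precedes a larger one (values never increase from left to right). Value: C (100) + V (5) + I (1) + I (1) = 107. So it is a valid standard Roman numeral.

Yes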